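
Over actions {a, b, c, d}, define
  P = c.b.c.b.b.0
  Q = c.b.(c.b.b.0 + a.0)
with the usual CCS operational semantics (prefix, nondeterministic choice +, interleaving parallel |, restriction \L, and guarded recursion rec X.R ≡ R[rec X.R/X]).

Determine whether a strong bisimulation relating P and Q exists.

Reachable graph of P (6 states):
  s0 = c.b.c.b.b.0 | ··c··> s1
  s1 = b.c.b.b.0 | ··b··> s2
  s2 = c.b.b.0 | ··c··> s3
  s3 = b.b.0 | ··b··> s4
  s4 = b.0 | ··b··> s5
  s5 = 0 | (no moves)
Reachable graph of Q (6 states):
  t0 = c.b.(c.b.b.0 + a.0) | ··c··> t1
  t1 = b.(c.b.b.0 + a.0) | ··b··> t2
  t2 = c.b.b.0 + a.0 | ··a··> t3, ··c··> t4
  t3 = 0 | (no moves)
  t4 = b.b.0 | ··b··> t5
  t5 = b.0 | ··b··> t3
Coarsest stable partition (strong bisimilarity classes):
  B0 = {s0}
  B1 = {s1}
  B2 = {s2}
  B3 = {s3, t4}
  B4 = {s4, t5}
  B5 = {s5, t3}
  B6 = {t0}
  B7 = {t1}
  B8 = {t2}
s0 ∈ B0, t0 ∈ B6 → different blocks

NO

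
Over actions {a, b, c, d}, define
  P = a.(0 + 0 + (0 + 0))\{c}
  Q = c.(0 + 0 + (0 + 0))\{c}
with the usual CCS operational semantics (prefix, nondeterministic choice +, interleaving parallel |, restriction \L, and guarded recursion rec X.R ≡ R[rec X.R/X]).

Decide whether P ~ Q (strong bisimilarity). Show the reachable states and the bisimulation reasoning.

P ≁ Q

LTS(P): 2 reachable states
  m0 = a.(0 + 0 + (0 + 0))\{c} :: =a=> m1
  m1 = (0 + 0 + (0 + 0))\{c} :: deadlocked
LTS(Q): 2 reachable states
  n0 = c.(0 + 0 + (0 + 0))\{c} :: =c=> n1
  n1 = (0 + 0 + (0 + 0))\{c} :: deadlocked
Bisimilarity quotient blocks:
  B0 = {m0}
  B1 = {m1, n1}
  B2 = {n0}
m0 ∈ B0, n0 ∈ B2 → different blocks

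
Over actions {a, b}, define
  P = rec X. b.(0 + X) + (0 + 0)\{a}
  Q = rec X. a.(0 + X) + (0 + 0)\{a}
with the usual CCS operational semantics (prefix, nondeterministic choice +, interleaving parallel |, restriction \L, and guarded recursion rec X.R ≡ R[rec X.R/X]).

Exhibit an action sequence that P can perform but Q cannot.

b

Reachable graph of P (2 states):
  u0 = rec X. b.(0 + X) + (0 + 0)\{a} | --b--▸ u1
  u1 = 0 + (rec X. b.(0 + X) + (0 + 0)\{a}) | --b--▸ u1
Reachable graph of Q (2 states):
  v0 = rec X. a.(0 + X) + (0 + 0)\{a} | --a--▸ v1
  v1 = 0 + (rec X. a.(0 + X) + (0 + 0)\{a}) | --a--▸ v1
Trace ⟨b⟩ through P, begin at {u0}:
  [1] b ⇒ {u1}
  ✓ P
Trace ⟨b⟩ through Q, begin at {v0}:
  [1] b ⇒ ∅  — Q cannot continue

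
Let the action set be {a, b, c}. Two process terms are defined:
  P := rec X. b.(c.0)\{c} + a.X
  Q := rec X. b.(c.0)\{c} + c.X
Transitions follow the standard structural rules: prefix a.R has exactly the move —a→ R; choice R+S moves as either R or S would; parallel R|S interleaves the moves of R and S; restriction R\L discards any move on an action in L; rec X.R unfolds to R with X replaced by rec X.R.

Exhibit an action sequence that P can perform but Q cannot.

P's transition system — 2 states:
  p0 = rec X. b.(c.0)\{c} + a.X has moves --a--▸ p0, --b--▸ p1
  p1 = (c.0)\{c} has moves (no moves)
Q's transition system — 2 states:
  q0 = rec X. b.(c.0)\{c} + c.X has moves --b--▸ q1, --c--▸ q0
  q1 = (c.0)\{c} has moves (no moves)
Trace ⟨a⟩ through P, begin at {p0}:
  after a @ step 1: {p0}
  ✓ P
Trace ⟨a⟩ through Q, begin at {q0}:
  after a @ step 1: ∅ (Q stuck)

a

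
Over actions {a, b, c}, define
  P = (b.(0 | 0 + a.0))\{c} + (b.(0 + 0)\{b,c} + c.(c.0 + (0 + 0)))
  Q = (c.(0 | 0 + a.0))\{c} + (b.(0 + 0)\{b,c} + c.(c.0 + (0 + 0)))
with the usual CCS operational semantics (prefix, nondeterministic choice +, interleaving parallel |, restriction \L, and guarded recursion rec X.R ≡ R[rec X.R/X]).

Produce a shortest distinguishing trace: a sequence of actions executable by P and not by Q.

ba

LTS(P): 6 reachable states
  p0 = (b.(0 | 0 + a.0))\{c} + (b.(0 + 0)\{b,c} + c.(c.0 + (0 + 0))) → —b→ p1, —b→ p2, —c→ p3
  p1 = (0 + 0)\{b,c} → stopped
  p2 = (0 | 0 + a.0)\{c} → —a→ p4
  p3 = c.0 + (0 + 0) → —c→ p5
  p4 = 0\{c} → stopped
  p5 = 0 → stopped
LTS(Q): 4 reachable states
  q0 = (c.(0 | 0 + a.0))\{c} + (b.(0 + 0)\{b,c} + c.(c.0 + (0 + 0))) → —b→ q1, —c→ q2
  q1 = (0 + 0)\{b,c} → stopped
  q2 = c.0 + (0 + 0) → —c→ q3
  q3 = 0 → stopped
Trace ⟨ba⟩ through P, begin at {p0}:
  [1] b ⇒ {p1, p2}
  [2] a ⇒ {p4}
  P completes σ.
Trace ⟨ba⟩ through Q, begin at {q0}:
  [1] b ⇒ {q1}
  [2] a ⇒ ∅  — Q cannot continue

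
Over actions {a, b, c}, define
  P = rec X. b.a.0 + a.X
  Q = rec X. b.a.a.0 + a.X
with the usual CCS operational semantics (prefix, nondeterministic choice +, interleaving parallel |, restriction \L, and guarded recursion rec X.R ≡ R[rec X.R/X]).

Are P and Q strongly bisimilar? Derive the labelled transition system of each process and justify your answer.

NO

Reachable graph of P (3 states):
  m0 = rec X. b.a.0 + a.X → =a=> m0, =b=> m1
  m1 = a.0 → =a=> m2
  m2 = 0 → ∅
Reachable graph of Q (4 states):
  n0 = rec X. b.a.a.0 + a.X → =a=> n0, =b=> n1
  n1 = a.a.0 → =a=> n2
  n2 = a.0 → =a=> n3
  n3 = 0 → ∅
Bisimilarity quotient blocks:
  B0 = {m0}
  B1 = {m1, n2}
  B2 = {m2, n3}
  B3 = {n0}
  B4 = {n1}
m0 ∈ B0, n0 ∈ B3 → different blocks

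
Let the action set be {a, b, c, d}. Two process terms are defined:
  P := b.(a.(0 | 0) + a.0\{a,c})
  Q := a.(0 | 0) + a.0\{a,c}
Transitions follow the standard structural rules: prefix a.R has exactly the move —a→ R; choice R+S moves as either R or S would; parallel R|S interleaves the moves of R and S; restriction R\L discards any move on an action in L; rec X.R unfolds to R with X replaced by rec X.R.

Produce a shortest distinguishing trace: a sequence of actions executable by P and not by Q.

LTS(P): 4 reachable states
  s0 = b.(a.(0 | 0) + a.0\{a,c}) ⊢ -b-> s1
  s1 = a.(0 | 0) + a.0\{a,c} ⊢ -a-> s2, -a-> s3
  s2 = 0 | 0 ⊢ stopped
  s3 = 0\{a,c} ⊢ stopped
LTS(Q): 3 reachable states
  t0 = a.(0 | 0) + a.0\{a,c} ⊢ -a-> t1, -a-> t2
  t1 = 0 | 0 ⊢ stopped
  t2 = 0\{a,c} ⊢ stopped
Executing b from P (initial set {s0}):
  after b @ step 1: {s1}
  ✓ P
Executing b from Q (initial set {t0}):
  after b @ step 1: no successor for Q

b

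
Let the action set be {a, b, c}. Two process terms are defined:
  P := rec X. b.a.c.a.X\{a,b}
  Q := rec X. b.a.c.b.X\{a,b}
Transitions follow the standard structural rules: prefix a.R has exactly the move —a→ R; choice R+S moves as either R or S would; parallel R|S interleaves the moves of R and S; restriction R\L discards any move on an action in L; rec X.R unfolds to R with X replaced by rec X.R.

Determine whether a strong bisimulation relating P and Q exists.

P ≁ Q

P's transition system — 5 states:
  u0 = rec X. b.a.c.a.X\{a,b} → ··b··> u1
  u1 = a.c.a.(rec X. b.a.c.a.X\{a,b})\{a,b} → ··a··> u2
  u2 = c.a.(rec X. b.a.c.a.X\{a,b})\{a,b} → ··c··> u3
  u3 = a.(rec X. b.a.c.a.X\{a,b})\{a,b} → ··a··> u4
  u4 = (rec X. b.a.c.a.X\{a,b})\{a,b} → ∅
Q's transition system — 5 states:
  v0 = rec X. b.a.c.b.X\{a,b} → ··b··> v1
  v1 = a.c.b.(rec X. b.a.c.b.X\{a,b})\{a,b} → ··a··> v2
  v2 = c.b.(rec X. b.a.c.b.X\{a,b})\{a,b} → ··c··> v3
  v3 = b.(rec X. b.a.c.b.X\{a,b})\{a,b} → ··b··> v4
  v4 = (rec X. b.a.c.b.X\{a,b})\{a,b} → ∅
Bisimilarity quotient blocks:
  B0 = {u0}
  B1 = {u1}
  B2 = {u2}
  B3 = {u3}
  B4 = {u4, v4}
  B5 = {v0}
  B6 = {v1}
  B7 = {v2}
  B8 = {v3}
u0 ∈ B0, v0 ∈ B5 → different blocks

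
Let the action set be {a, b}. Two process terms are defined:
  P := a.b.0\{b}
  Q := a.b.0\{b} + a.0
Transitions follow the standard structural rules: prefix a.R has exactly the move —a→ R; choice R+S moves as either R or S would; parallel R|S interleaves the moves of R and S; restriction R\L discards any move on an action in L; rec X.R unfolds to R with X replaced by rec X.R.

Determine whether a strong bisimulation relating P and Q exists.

P ≁ Q

LTS(P): 3 reachable states
  p0 = a.b.0\{b} :: ··a··> p1
  p1 = b.0\{b} :: ··b··> p2
  p2 = 0\{b} :: ∅
LTS(Q): 4 reachable states
  q0 = a.b.0\{b} + a.0 :: ··a··> q1, ··a··> q2
  q1 = 0 :: ∅
  q2 = b.0\{b} :: ··b··> q3
  q3 = 0\{b} :: ∅
Coarsest stable partition (strong bisimilarity classes):
  B0 = {p0}
  B1 = {p1, q2}
  B2 = {p2, q1, q3}
  B3 = {q0}
p0 ∈ B0, q0 ∈ B3 → different blocks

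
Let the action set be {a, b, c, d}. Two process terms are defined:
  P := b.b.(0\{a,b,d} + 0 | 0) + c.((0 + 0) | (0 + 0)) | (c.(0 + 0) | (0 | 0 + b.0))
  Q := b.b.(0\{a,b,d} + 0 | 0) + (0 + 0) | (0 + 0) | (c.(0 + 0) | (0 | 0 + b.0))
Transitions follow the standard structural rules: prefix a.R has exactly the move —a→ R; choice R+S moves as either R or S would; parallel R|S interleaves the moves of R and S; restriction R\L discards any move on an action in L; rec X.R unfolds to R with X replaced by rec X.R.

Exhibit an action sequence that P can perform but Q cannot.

Reachable graph of P (10 states):
  m0 = b.b.(0\{a,b,d} + 0 | 0) + c.((0 + 0) | (0 + 0)) | (c.(0 + 0) | (0 | 0 + b.0)) has moves --b--▸ m1, --b--▸ m2, --c--▸ m3, --c--▸ m4
  m1 = b.(0\{a,b,d} + 0 | 0) has moves --b--▸ m5
  m2 = c.((0 + 0) | (0 + 0)) | (c.(0 + 0) | 0) has moves --c--▸ m6, --c--▸ m7
  m3 = (0 + 0) | (0 + 0) | (c.(0 + 0) | (0 | 0 + b.0)) has moves --b--▸ m6, --c--▸ m8
  m4 = c.((0 + 0) | (0 + 0)) | ((0 + 0) | (0 | 0 + b.0)) has moves --b--▸ m7, --c--▸ m8
  m5 = 0\{a,b,d} + 0 | 0 has moves (no moves)
  m6 = (0 + 0) | (0 + 0) | (c.(0 + 0) | 0) has moves --c--▸ m9
  m7 = c.((0 + 0) | (0 + 0)) | ((0 + 0) | 0) has moves --c--▸ m9
  m8 = (0 + 0) | (0 + 0) | ((0 + 0) | (0 | 0 + b.0)) has moves --b--▸ m9
  m9 = (0 + 0) | (0 + 0) | ((0 + 0) | 0) has moves (no moves)
Reachable graph of Q (6 states):
  n0 = b.b.(0\{a,b,d} + 0 | 0) + (0 + 0) | (0 + 0) | (c.(0 + 0) | (0 | 0 + b.0)) has moves --b--▸ n1, --b--▸ n2, --c--▸ n3
  n1 = (0 + 0) | (0 + 0) | (c.(0 + 0) | 0) has moves --c--▸ n4
  n2 = b.(0\{a,b,d} + 0 | 0) has moves --b--▸ n5
  n3 = (0 + 0) | (0 + 0) | ((0 + 0) | (0 | 0 + b.0)) has moves --b--▸ n4
  n4 = (0 + 0) | (0 + 0) | ((0 + 0) | 0) has moves (no moves)
  n5 = 0\{a,b,d} + 0 | 0 has moves (no moves)
Trace ⟨cc⟩ through P, begin at {m0}:
  after c @ step 1: {m3, m4}
  after c @ step 2: {m8}
  — P admits the full trace.
Trace ⟨cc⟩ through Q, begin at {n0}:
  after c @ step 1: {n3}
  after c @ step 2: ∅ (Q stuck)

cc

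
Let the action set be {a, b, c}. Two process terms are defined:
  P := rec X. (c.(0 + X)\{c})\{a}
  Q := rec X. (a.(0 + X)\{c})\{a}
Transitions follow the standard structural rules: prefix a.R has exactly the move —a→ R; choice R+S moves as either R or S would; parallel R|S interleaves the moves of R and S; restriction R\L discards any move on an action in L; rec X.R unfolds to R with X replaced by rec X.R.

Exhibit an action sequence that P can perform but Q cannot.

c

LTS(P): 2 reachable states
  m0 = rec X. (c.(0 + X)\{c})\{a} has moves —c→ m1
  m1 = (0 + (rec X. (c.(0 + X)\{c})\{a}))\{c}\{a} has moves (no moves)
LTS(Q): 1 reachable states
  n0 = rec X. (a.(0 + X)\{c})\{a} has moves (no moves)
Executing c from P (initial set {m0}):
  step 1 (c): {m1}
  ✓ P
Executing c from Q (initial set {n0}):
  step 1 (c): ∅  — Q cannot continue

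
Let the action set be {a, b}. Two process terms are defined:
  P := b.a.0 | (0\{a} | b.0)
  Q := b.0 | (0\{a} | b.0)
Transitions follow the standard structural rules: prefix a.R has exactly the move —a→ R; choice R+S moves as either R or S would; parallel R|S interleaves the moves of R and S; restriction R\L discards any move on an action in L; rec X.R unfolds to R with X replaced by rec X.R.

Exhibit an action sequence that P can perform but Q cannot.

Reachable graph of P (6 states):
  p0 = b.a.0 | (0\{a} | b.0) → -b-> p1, -b-> p2
  p1 = a.0 | (0\{a} | b.0) → -a-> p3, -b-> p4
  p2 = b.a.0 | (0\{a} | 0) → -b-> p4
  p3 = 0 | (0\{a} | b.0) → -b-> p5
  p4 = a.0 | (0\{a} | 0) → -a-> p5
  p5 = 0 | (0\{a} | 0) → ·
Reachable graph of Q (4 states):
  q0 = b.0 | (0\{a} | b.0) → -b-> q1, -b-> q2
  q1 = 0 | (0\{a} | b.0) → -b-> q3
  q2 = b.0 | (0\{a} | 0) → -b-> q3
  q3 = 0 | (0\{a} | 0) → ·
Executing ba from P (initial set {p0}):
  after b @ step 1: {p1, p2}
  after a @ step 2: {p3}
  P completes σ.
Executing ba from Q (initial set {q0}):
  after b @ step 1: {q1, q2}
  after a @ step 2: ∅  — Q cannot continue

ba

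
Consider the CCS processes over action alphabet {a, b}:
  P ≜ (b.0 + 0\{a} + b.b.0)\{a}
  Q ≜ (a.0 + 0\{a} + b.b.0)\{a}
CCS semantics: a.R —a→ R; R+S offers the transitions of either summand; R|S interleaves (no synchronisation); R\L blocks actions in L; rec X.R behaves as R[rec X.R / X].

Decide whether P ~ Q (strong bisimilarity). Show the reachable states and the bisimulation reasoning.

not bisimilar

P's transition system — 3 states:
  u0 = (b.0 + 0\{a} + b.b.0)\{a} | ··b··> u1, ··b··> u2
  u1 = (b.0)\{a} | ··b··> u2
  u2 = 0\{a} | (no moves)
Q's transition system — 3 states:
  v0 = (a.0 + 0\{a} + b.b.0)\{a} | ··b··> v1
  v1 = (b.0)\{a} | ··b··> v2
  v2 = 0\{a} | (no moves)
Bisimilarity quotient blocks:
  B0 = {u0}
  B1 = {u2, v2}
  B2 = {u1, v1}
  B3 = {v0}
u0 ∈ B0, v0 ∈ B3 → different blocks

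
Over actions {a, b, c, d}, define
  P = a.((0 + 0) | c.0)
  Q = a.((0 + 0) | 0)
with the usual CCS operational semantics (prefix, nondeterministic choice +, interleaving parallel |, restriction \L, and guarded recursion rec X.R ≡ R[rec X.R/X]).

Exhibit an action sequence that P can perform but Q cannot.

Reachable graph of P (3 states):
  u0 = a.((0 + 0) | c.0) :: --a--▸ u1
  u1 = (0 + 0) | c.0 :: --c--▸ u2
  u2 = (0 + 0) | 0 :: (no moves)
Reachable graph of Q (2 states):
  v0 = a.((0 + 0) | 0) :: --a--▸ v1
  v1 = (0 + 0) | 0 :: (no moves)
Trace ⟨ac⟩ through P, begin at {u0}:
  step 1 (a): {u1}
  step 2 (c): {u2}
  P completes σ.
Trace ⟨ac⟩ through Q, begin at {v0}:
  step 1 (a): {v1}
  step 2 (c): no successor for Q

ac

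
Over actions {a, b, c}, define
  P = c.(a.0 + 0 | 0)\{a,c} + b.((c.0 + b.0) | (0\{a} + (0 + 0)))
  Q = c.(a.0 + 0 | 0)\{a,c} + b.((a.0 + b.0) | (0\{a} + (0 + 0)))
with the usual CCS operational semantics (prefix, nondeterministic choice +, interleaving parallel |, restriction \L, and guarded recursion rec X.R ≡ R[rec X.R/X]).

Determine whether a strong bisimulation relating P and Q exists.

NO

P's transition system — 4 states:
  p0 = c.(a.0 + 0 | 0)\{a,c} + b.((c.0 + b.0) | (0\{a} + (0 + 0))) :: ··b··> p1, ··c··> p2
  p1 = (c.0 + b.0) | (0\{a} + (0 + 0)) :: ··b··> p3, ··c··> p3
  p2 = (a.0 + 0 | 0)\{a,c} :: deadlocked
  p3 = 0 | (0\{a} + (0 + 0)) :: deadlocked
Q's transition system — 4 states:
  q0 = c.(a.0 + 0 | 0)\{a,c} + b.((a.0 + b.0) | (0\{a} + (0 + 0))) :: ··b··> q1, ··c··> q2
  q1 = (a.0 + b.0) | (0\{a} + (0 + 0)) :: ··a··> q3, ··b··> q3
  q2 = (a.0 + 0 | 0)\{a,c} :: deadlocked
  q3 = 0 | (0\{a} + (0 + 0)) :: deadlocked
Coarsest stable partition (strong bisimilarity classes):
  B0 = {p0}
  B1 = {p1}
  B2 = {p2, p3, q2, q3}
  B3 = {q0}
  B4 = {q1}
p0 ∈ B0, q0 ∈ B3 → different blocks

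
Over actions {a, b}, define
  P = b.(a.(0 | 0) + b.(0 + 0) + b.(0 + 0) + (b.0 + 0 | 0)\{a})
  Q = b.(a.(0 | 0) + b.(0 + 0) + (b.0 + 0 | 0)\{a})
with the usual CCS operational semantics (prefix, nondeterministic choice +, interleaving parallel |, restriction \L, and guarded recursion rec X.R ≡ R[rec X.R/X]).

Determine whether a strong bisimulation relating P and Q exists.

bisimilar

LTS(P): 5 reachable states
  u0 = b.(a.(0 | 0) + b.(0 + 0) + b.(0 + 0) + (b.0 + 0 | 0)\{a}) → -b-> u1
  u1 = a.(0 | 0) + b.(0 + 0) + b.(0 + 0) + (b.0 + 0 | 0)\{a} → -a-> u2, -b-> u3, -b-> u4
  u2 = 0 | 0 → stopped
  u3 = 0 + 0 → stopped
  u4 = 0\{a} → stopped
LTS(Q): 5 reachable states
  v0 = b.(a.(0 | 0) + b.(0 + 0) + (b.0 + 0 | 0)\{a}) → -b-> v1
  v1 = a.(0 | 0) + b.(0 + 0) + (b.0 + 0 | 0)\{a} → -a-> v2, -b-> v3, -b-> v4
  v2 = 0 | 0 → stopped
  v3 = 0 + 0 → stopped
  v4 = 0\{a} → stopped
Bisimilarity quotient blocks:
  B0 = {u0, v0}
  B1 = {u1, v1}
  B2 = {u2, u3, u4, v2, v3, v4}
u0 ∈ B0, v0 ∈ B0 → same block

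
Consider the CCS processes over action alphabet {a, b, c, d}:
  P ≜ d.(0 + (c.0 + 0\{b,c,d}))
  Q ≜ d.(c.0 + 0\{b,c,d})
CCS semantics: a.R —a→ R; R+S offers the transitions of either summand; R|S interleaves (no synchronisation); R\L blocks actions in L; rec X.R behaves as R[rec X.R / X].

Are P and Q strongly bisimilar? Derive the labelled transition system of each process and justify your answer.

LTS(P): 3 reachable states
  s0 = d.(0 + (c.0 + 0\{b,c,d})) → —d→ s1
  s1 = 0 + (c.0 + 0\{b,c,d}) → —c→ s2
  s2 = 0 → ∅
LTS(Q): 3 reachable states
  t0 = d.(c.0 + 0\{b,c,d}) → —d→ t1
  t1 = c.0 + 0\{b,c,d} → —c→ t2
  t2 = 0 → ∅
Coarsest stable partition (strong bisimilarity classes):
  B0 = {s0, t0}
  B1 = {s1, t1}
  B2 = {s2, t2}
s0 ∈ B0, t0 ∈ B0 → same block

P ~ Q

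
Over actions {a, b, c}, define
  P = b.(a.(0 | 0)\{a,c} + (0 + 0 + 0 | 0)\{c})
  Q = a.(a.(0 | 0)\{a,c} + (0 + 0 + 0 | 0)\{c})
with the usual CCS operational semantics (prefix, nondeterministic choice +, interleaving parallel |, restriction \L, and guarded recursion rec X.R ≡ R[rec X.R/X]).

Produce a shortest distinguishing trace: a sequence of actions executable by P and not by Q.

P's transition system — 3 states:
  s0 = b.(a.(0 | 0)\{a,c} + (0 + 0 + 0 | 0)\{c}) → ··b··> s1
  s1 = a.(0 | 0)\{a,c} + (0 + 0 + 0 | 0)\{c} → ··a··> s2
  s2 = (0 | 0)\{a,c} → ·
Q's transition system — 3 states:
  t0 = a.(a.(0 | 0)\{a,c} + (0 + 0 + 0 | 0)\{c}) → ··a··> t1
  t1 = a.(0 | 0)\{a,c} + (0 + 0 + 0 | 0)\{c} → ··a··> t2
  t2 = (0 | 0)\{a,c} → ·
Executing b from P (initial set {s0}):
  [1] b ⇒ {s1}
  ✓ P
Executing b from Q (initial set {t0}):
  [1] b ⇒ ∅ (Q stuck)

b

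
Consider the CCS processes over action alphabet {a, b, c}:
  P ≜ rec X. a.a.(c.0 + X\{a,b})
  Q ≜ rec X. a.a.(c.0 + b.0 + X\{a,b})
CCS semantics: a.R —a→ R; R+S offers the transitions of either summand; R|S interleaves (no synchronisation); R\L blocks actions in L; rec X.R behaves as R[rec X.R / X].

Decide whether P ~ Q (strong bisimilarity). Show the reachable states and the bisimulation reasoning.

Reachable graph of P (4 states):
  u0 = rec X. a.a.(c.0 + X\{a,b}) has moves =a=> u1
  u1 = a.(c.0 + (rec X. a.a.(c.0 + X\{a,b}))\{a,b}) has moves =a=> u2
  u2 = c.0 + (rec X. a.a.(c.0 + X\{a,b}))\{a,b} has moves =c=> u3
  u3 = 0 has moves (no moves)
Reachable graph of Q (4 states):
  v0 = rec X. a.a.(c.0 + b.0 + X\{a,b}) has moves =a=> v1
  v1 = a.(c.0 + b.0 + (rec X. a.a.(c.0 + b.0 + X\{a,b}))\{a,b}) has moves =a=> v2
  v2 = c.0 + b.0 + (rec X. a.a.(c.0 + b.0 + X\{a,b}))\{a,b} has moves =b=> v3, =c=> v3
  v3 = 0 has moves (no moves)
Partition-refinement fixed point:
  B0 = {u0}
  B1 = {u1}
  B2 = {u2}
  B3 = {u3, v3}
  B4 = {v0}
  B5 = {v1}
  B6 = {v2}
u0 ∈ B0, v0 ∈ B4 → different blocks

NO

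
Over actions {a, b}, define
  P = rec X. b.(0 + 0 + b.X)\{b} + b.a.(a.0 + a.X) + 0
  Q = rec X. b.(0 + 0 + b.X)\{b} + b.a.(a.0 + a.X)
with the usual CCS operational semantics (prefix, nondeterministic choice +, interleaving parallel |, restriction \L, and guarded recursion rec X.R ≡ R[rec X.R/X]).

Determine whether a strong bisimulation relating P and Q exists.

LTS(P): 5 reachable states
  s0 = rec X. b.(0 + 0 + b.X)\{b} + b.a.(a.0 + a.X) + 0 → ··b··> s1, ··b··> s2
  s1 = (0 + 0 + b.(rec X. b.(0 + 0 + b.X)\{b} + b.a.(a.0 + a.X) + 0))\{b} → (no moves)
  s2 = a.(a.0 + a.(rec X. b.(0 + 0 + b.X)\{b} + b.a.(a.0 + a.X) + 0)) → ··a··> s3
  s3 = a.0 + a.(rec X. b.(0 + 0 + b.X)\{b} + b.a.(a.0 + a.X) + 0) → ··a··> s0, ··a··> s4
  s4 = 0 → (no moves)
LTS(Q): 5 reachable states
  t0 = rec X. b.(0 + 0 + b.X)\{b} + b.a.(a.0 + a.X) → ··b··> t1, ··b··> t2
  t1 = (0 + 0 + b.(rec X. b.(0 + 0 + b.X)\{b} + b.a.(a.0 + a.X)))\{b} → (no moves)
  t2 = a.(a.0 + a.(rec X. b.(0 + 0 + b.X)\{b} + b.a.(a.0 + a.X))) → ··a··> t3
  t3 = a.0 + a.(rec X. b.(0 + 0 + b.X)\{b} + b.a.(a.0 + a.X)) → ··a··> t0, ··a··> t4
  t4 = 0 → (no moves)
Bisimilarity quotient blocks:
  B0 = {s0, t0}
  B1 = {s2, t2}
  B2 = {s3, t3}
  B3 = {s1, s4, t1, t4}
s0 ∈ B0, t0 ∈ B0 → same block

bisimilar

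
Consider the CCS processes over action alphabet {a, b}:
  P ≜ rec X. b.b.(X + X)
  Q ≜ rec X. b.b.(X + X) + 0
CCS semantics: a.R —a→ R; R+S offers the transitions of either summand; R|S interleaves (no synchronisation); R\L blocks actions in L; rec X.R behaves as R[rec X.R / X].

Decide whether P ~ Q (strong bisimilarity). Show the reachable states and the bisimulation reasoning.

P ~ Q

Reachable graph of P (3 states):
  p0 = rec X. b.b.(X + X) | —b→ p1
  p1 = b.((rec X. b.b.(X + X)) + (rec X. b.b.(X + X))) | —b→ p2
  p2 = (rec X. b.b.(X + X)) + (rec X. b.b.(X + X)) | —b→ p1
Reachable graph of Q (3 states):
  q0 = rec X. b.b.(X + X) + 0 | —b→ q1
  q1 = b.((rec X. b.b.(X + X) + 0) + (rec X. b.b.(X + X) + 0)) | —b→ q2
  q2 = (rec X. b.b.(X + X) + 0) + (rec X. b.b.(X + X) + 0) | —b→ q1
Partition-refinement fixed point:
  B0 = {p0, p1, p2, q0, q1, q2}
p0 ∈ B0, q0 ∈ B0 → same block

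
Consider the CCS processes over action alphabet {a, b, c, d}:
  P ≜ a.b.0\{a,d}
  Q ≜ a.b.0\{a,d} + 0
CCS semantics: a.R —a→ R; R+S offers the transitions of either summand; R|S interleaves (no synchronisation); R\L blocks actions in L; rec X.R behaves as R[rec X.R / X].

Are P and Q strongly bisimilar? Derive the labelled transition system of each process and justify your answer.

Reachable graph of P (3 states):
  m0 = a.b.0\{a,d} has moves -a-> m1
  m1 = b.0\{a,d} has moves -b-> m2
  m2 = 0\{a,d} has moves (no moves)
Reachable graph of Q (3 states):
  n0 = a.b.0\{a,d} + 0 has moves -a-> n1
  n1 = b.0\{a,d} has moves -b-> n2
  n2 = 0\{a,d} has moves (no moves)
Bisimilarity quotient blocks:
  B0 = {m0, n0}
  B1 = {m1, n1}
  B2 = {m2, n2}
m0 ∈ B0, n0 ∈ B0 → same block

P ~ Q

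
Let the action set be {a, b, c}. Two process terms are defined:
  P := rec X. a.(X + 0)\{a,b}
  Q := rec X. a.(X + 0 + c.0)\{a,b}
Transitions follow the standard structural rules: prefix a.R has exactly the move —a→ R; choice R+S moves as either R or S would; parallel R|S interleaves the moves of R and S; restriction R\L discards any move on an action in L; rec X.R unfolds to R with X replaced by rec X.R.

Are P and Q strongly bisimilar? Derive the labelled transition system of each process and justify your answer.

LTS(P): 2 reachable states
  s0 = rec X. a.(X + 0)\{a,b} :: ··a··> s1
  s1 = ((rec X. a.(X + 0)\{a,b}) + 0)\{a,b} :: (no moves)
LTS(Q): 3 reachable states
  t0 = rec X. a.(X + 0 + c.0)\{a,b} :: ··a··> t1
  t1 = ((rec X. a.(X + 0 + c.0)\{a,b}) + 0 + c.0)\{a,b} :: ··c··> t2
  t2 = 0\{a,b} :: (no moves)
Bisimilarity quotient blocks:
  B0 = {s0}
  B1 = {s1, t2}
  B2 = {t0}
  B3 = {t1}
s0 ∈ B0, t0 ∈ B2 → different blocks

NO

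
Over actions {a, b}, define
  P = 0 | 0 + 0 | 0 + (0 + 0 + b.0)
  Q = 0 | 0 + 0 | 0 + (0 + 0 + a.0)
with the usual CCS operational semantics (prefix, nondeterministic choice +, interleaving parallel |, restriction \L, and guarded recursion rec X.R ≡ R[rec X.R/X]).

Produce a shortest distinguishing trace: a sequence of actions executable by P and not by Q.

LTS(P): 2 reachable states
  u0 = 0 | 0 + 0 | 0 + (0 + 0 + b.0) has moves -b-> u1
  u1 = 0 has moves ·
LTS(Q): 2 reachable states
  v0 = 0 | 0 + 0 | 0 + (0 + 0 + a.0) has moves -a-> v1
  v1 = 0 has moves ·
Executing b from P (initial set {u0}):
  after b @ step 1: {u1}
  P completes σ.
Executing b from Q (initial set {v0}):
  after b @ step 1: ∅  — Q cannot continue

b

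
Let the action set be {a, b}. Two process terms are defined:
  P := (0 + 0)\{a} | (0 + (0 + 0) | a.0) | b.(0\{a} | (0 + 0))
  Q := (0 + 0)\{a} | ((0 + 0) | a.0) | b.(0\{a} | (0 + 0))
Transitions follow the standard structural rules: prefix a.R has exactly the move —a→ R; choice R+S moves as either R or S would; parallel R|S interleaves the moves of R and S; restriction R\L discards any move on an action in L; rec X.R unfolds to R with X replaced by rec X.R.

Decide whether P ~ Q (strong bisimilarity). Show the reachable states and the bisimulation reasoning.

LTS(P): 4 reachable states
  m0 = (0 + 0)\{a} | (0 + (0 + 0) | a.0) | b.(0\{a} | (0 + 0)) → =a=> m1, =b=> m2
  m1 = (0 + 0)\{a} | ((0 + 0) | 0) | b.(0\{a} | (0 + 0)) → =b=> m3
  m2 = (0 + 0)\{a} | (0 + (0 + 0) | a.0) | (0\{a} | (0 + 0)) → =a=> m3
  m3 = (0 + 0)\{a} | ((0 + 0) | 0) | (0\{a} | (0 + 0)) → (no moves)
LTS(Q): 4 reachable states
  n0 = (0 + 0)\{a} | ((0 + 0) | a.0) | b.(0\{a} | (0 + 0)) → =a=> n1, =b=> n2
  n1 = (0 + 0)\{a} | ((0 + 0) | 0) | b.(0\{a} | (0 + 0)) → =b=> n3
  n2 = (0 + 0)\{a} | ((0 + 0) | a.0) | (0\{a} | (0 + 0)) → =a=> n3
  n3 = (0 + 0)\{a} | ((0 + 0) | 0) | (0\{a} | (0 + 0)) → (no moves)
Bisimilarity quotient blocks:
  B0 = {m0, n0}
  B1 = {m2, n2}
  B2 = {m3, n3}
  B3 = {m1, n1}
m0 ∈ B0, n0 ∈ B0 → same block

YES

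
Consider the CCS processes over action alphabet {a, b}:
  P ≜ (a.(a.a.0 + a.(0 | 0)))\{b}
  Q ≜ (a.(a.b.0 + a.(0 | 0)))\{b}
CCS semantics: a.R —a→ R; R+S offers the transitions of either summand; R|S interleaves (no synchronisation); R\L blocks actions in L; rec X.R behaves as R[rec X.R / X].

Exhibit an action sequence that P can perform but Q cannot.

P's transition system — 5 states:
  p0 = (a.(a.a.0 + a.(0 | 0)))\{b} has moves -a-> p1
  p1 = (a.a.0 + a.(0 | 0))\{b} has moves -a-> p2, -a-> p3
  p2 = (0 | 0)\{b} has moves stopped
  p3 = (a.0)\{b} has moves -a-> p4
  p4 = 0\{b} has moves stopped
Q's transition system — 4 states:
  q0 = (a.(a.b.0 + a.(0 | 0)))\{b} has moves -a-> q1
  q1 = (a.b.0 + a.(0 | 0))\{b} has moves -a-> q2, -a-> q3
  q2 = (0 | 0)\{b} has moves stopped
  q3 = (b.0)\{b} has moves stopped
Trace ⟨aaa⟩ through P, begin at {p0}:
  step 1 (a): {p1}
  step 2 (a): {p2, p3}
  step 3 (a): {p4}
  P completes σ.
Trace ⟨aaa⟩ through Q, begin at {q0}:
  step 1 (a): {q1}
  step 2 (a): {q2, q3}
  step 3 (a): ∅  — Q cannot continue

aaa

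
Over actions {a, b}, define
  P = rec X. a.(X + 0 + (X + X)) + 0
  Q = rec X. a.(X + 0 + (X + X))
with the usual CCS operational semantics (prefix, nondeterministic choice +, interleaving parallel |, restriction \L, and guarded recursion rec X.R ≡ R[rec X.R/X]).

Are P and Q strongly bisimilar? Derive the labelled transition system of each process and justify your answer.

Reachable graph of P (2 states):
  u0 = rec X. a.(X + 0 + (X + X)) + 0 | =a=> u1
  u1 = (rec X. a.(X + 0 + (X + X)) + 0) + 0 + ((rec X. a.(X + 0 + (X + X)) + 0) + (rec X. a.(X + 0 + (X + X)) + 0)) | =a=> u1
Reachable graph of Q (2 states):
  v0 = rec X. a.(X + 0 + (X + X)) | =a=> v1
  v1 = (rec X. a.(X + 0 + (X + X))) + 0 + ((rec X. a.(X + 0 + (X + X))) + (rec X. a.(X + 0 + (X + X)))) | =a=> v1
Partition-refinement fixed point:
  B0 = {u0, u1, v0, v1}
u0 ∈ B0, v0 ∈ B0 → same block

P ~ Q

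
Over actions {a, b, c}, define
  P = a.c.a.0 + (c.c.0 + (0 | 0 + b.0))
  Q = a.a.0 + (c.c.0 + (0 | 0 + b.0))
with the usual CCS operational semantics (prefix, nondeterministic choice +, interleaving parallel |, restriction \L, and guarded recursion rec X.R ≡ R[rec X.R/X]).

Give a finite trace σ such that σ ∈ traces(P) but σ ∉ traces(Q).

ac

Reachable graph of P (5 states):
  p0 = a.c.a.0 + (c.c.0 + (0 | 0 + b.0)) :: —a→ p1, —b→ p2, —c→ p3
  p1 = c.a.0 :: —c→ p4
  p2 = 0 :: deadlocked
  p3 = c.0 :: —c→ p2
  p4 = a.0 :: —a→ p2
Reachable graph of Q (4 states):
  q0 = a.a.0 + (c.c.0 + (0 | 0 + b.0)) :: —a→ q1, —b→ q2, —c→ q3
  q1 = a.0 :: —a→ q2
  q2 = 0 :: deadlocked
  q3 = c.0 :: —c→ q2
Trace ⟨ac⟩ through P, begin at {p0}:
  step 1 (a): {p1}
  step 2 (c): {p4}
  P completes σ.
Trace ⟨ac⟩ through Q, begin at {q0}:
  step 1 (a): {q1}
  step 2 (c): ∅ (Q stuck)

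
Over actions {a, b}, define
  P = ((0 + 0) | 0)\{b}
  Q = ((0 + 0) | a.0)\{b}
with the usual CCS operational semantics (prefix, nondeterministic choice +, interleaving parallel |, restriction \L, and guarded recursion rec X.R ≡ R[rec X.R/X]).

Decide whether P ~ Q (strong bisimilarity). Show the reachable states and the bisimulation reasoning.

P ≁ Q

LTS(P): 1 reachable states
  s0 = ((0 + 0) | 0)\{b} | stopped
LTS(Q): 2 reachable states
  t0 = ((0 + 0) | a.0)\{b} | —a→ t1
  t1 = ((0 + 0) | 0)\{b} | stopped
Bisimilarity quotient blocks:
  B0 = {s0, t1}
  B1 = {t0}
s0 ∈ B0, t0 ∈ B1 → different blocks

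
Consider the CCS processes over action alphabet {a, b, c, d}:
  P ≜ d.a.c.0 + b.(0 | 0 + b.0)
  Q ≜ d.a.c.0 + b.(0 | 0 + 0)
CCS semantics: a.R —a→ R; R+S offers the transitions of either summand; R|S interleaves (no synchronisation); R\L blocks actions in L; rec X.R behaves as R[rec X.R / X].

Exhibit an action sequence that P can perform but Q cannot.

LTS(P): 5 reachable states
  s0 = d.a.c.0 + b.(0 | 0 + b.0) :: —b→ s1, —d→ s2
  s1 = 0 | 0 + b.0 :: —b→ s3
  s2 = a.c.0 :: —a→ s4
  s3 = 0 :: stopped
  s4 = c.0 :: —c→ s3
LTS(Q): 5 reachable states
  t0 = d.a.c.0 + b.(0 | 0 + 0) :: —b→ t1, —d→ t2
  t1 = 0 | 0 + 0 :: stopped
  t2 = a.c.0 :: —a→ t3
  t3 = c.0 :: —c→ t4
  t4 = 0 :: stopped
Run σ = ⟨bb⟩ on P: start {s0}
  [1] b ⇒ {s1}
  [2] b ⇒ {s3}
  ✓ P
Run σ = ⟨bb⟩ on Q: start {t0}
  [1] b ⇒ {t1}
  [2] b ⇒ ∅ (Q stuck)

bb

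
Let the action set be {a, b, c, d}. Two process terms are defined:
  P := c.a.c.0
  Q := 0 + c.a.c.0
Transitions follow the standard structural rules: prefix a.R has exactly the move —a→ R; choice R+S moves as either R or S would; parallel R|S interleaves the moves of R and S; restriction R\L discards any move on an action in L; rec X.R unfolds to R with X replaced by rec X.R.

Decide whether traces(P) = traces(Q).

Reachable graph of P (4 states):
  u0 = c.a.c.0 ⊢ -c-> u1
  u1 = a.c.0 ⊢ -a-> u2
  u2 = c.0 ⊢ -c-> u3
  u3 = 0 ⊢ deadlocked
Reachable graph of Q (4 states):
  v0 = 0 + c.a.c.0 ⊢ -c-> v1
  v1 = a.c.0 ⊢ -a-> v2
  v2 = c.0 ⊢ -c-> v3
  v3 = 0 ⊢ deadlocked
Bisimilarity quotient blocks:
  B0 = {u0, v0}
  B1 = {u1, v1}
  B2 = {u2, v2}
  B3 = {u3, v3}
u0 ∈ B0, v0 ∈ B0 → same block
Bisimilar ⇒ trace-equivalent.

YES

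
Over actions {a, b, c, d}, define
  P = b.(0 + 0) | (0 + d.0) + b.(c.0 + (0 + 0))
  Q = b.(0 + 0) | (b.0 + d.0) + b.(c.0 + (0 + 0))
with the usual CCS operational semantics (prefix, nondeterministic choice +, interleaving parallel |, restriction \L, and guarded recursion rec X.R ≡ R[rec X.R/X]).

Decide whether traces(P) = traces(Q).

NO — witness ⟨bb⟩

Reachable graph of P (6 states):
  u0 = b.(0 + 0) | (0 + d.0) + b.(c.0 + (0 + 0)) :: ··b··> u1, ··b··> u2, ··d··> u3
  u1 = (0 + 0) | (0 + d.0) :: ··d··> u4
  u2 = c.0 + (0 + 0) :: ··c··> u5
  u3 = b.(0 + 0) | 0 :: ··b··> u4
  u4 = (0 + 0) | 0 :: ·
  u5 = 0 :: ·
Reachable graph of Q (6 states):
  v0 = b.(0 + 0) | (b.0 + d.0) + b.(c.0 + (0 + 0)) :: ··b··> v1, ··b··> v2, ··b··> v3, ··d··> v2
  v1 = (0 + 0) | (b.0 + d.0) :: ··b··> v4, ··d··> v4
  v2 = b.(0 + 0) | 0 :: ··b··> v4
  v3 = c.0 + (0 + 0) :: ··c··> v5
  v4 = (0 + 0) | 0 :: ·
  v5 = 0 :: ·
Executing bb from Q (initial set {v0}):
  [1] b ⇒ {v1, v2, v3}
  [2] b ⇒ {v4}
  — Q admits the full trace.
Executing bb from P (initial set {u0}):
  [1] b ⇒ {u1, u2}
  [2] b ⇒ no successor for P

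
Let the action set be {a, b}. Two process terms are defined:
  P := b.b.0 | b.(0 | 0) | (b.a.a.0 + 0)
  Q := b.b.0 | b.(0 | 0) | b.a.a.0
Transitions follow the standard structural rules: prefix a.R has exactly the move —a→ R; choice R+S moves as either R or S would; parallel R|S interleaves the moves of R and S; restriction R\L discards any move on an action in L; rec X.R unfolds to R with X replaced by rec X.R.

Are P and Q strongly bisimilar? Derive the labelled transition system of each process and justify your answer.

Reachable graph of P (24 states):
  s0 = b.b.0 | b.(0 | 0) | (b.a.a.0 + 0) has moves =b=> s1, =b=> s2, =b=> s3
  s1 = b.0 | b.(0 | 0) | (b.a.a.0 + 0) has moves =b=> s4, =b=> s5, =b=> s6
  s2 = b.b.0 | (0 | 0) | (b.a.a.0 + 0) has moves =b=> s5, =b=> s7
  s3 = b.b.0 | b.(0 | 0) | a.a.0 has moves =a=> s8, =b=> s6, =b=> s7
  s4 = 0 | b.(0 | 0) | (b.a.a.0 + 0) has moves =b=> s10, =b=> s9
  s5 = b.0 | (0 | 0) | (b.a.a.0 + 0) has moves =b=> s11, =b=> s9
  s6 = b.0 | b.(0 | 0) | a.a.0 has moves =a=> s12, =b=> s10, =b=> s11
  s7 = b.b.0 | (0 | 0) | a.a.0 has moves =a=> s13, =b=> s11
  s8 = b.b.0 | b.(0 | 0) | a.0 has moves =a=> s14, =b=> s12, =b=> s13
  s9 = 0 | (0 | 0) | (b.a.a.0 + 0) has moves =b=> s15
  s10 = 0 | b.(0 | 0) | a.a.0 has moves =a=> s16, =b=> s15
  s11 = b.0 | (0 | 0) | a.a.0 has moves =a=> s17, =b=> s15
  s12 = b.0 | b.(0 | 0) | a.0 has moves =a=> s18, =b=> s16, =b=> s17
  s13 = b.b.0 | (0 | 0) | a.0 has moves =a=> s19, =b=> s17
  s14 = b.b.0 | b.(0 | 0) | 0 has moves =b=> s18, =b=> s19
  s15 = 0 | (0 | 0) | a.a.0 has moves =a=> s20
  s16 = 0 | b.(0 | 0) | a.0 has moves =a=> s21, =b=> s20
  s17 = b.0 | (0 | 0) | a.0 has moves =a=> s22, =b=> s20
  s18 = b.0 | b.(0 | 0) | 0 has moves =b=> s21, =b=> s22
  s19 = b.b.0 | (0 | 0) | 0 has moves =b=> s22
  s20 = 0 | (0 | 0) | a.0 has moves =a=> s23
  s21 = 0 | b.(0 | 0) | 0 has moves =b=> s23
  s22 = b.0 | (0 | 0) | 0 has moves =b=> s23
  s23 = 0 | (0 | 0) | 0 has moves stopped
Reachable graph of Q (24 states):
  t0 = b.b.0 | b.(0 | 0) | b.a.a.0 has moves =b=> t1, =b=> t2, =b=> t3
  t1 = b.0 | b.(0 | 0) | b.a.a.0 has moves =b=> t4, =b=> t5, =b=> t6
  t2 = b.b.0 | (0 | 0) | b.a.a.0 has moves =b=> t5, =b=> t7
  t3 = b.b.0 | b.(0 | 0) | a.a.0 has moves =a=> t8, =b=> t6, =b=> t7
  t4 = 0 | b.(0 | 0) | b.a.a.0 has moves =b=> t10, =b=> t9
  t5 = b.0 | (0 | 0) | b.a.a.0 has moves =b=> t11, =b=> t9
  t6 = b.0 | b.(0 | 0) | a.a.0 has moves =a=> t12, =b=> t10, =b=> t11
  t7 = b.b.0 | (0 | 0) | a.a.0 has moves =a=> t13, =b=> t11
  t8 = b.b.0 | b.(0 | 0) | a.0 has moves =a=> t14, =b=> t12, =b=> t13
  t9 = 0 | (0 | 0) | b.a.a.0 has moves =b=> t15
  t10 = 0 | b.(0 | 0) | a.a.0 has moves =a=> t16, =b=> t15
  t11 = b.0 | (0 | 0) | a.a.0 has moves =a=> t17, =b=> t15
  t12 = b.0 | b.(0 | 0) | a.0 has moves =a=> t18, =b=> t16, =b=> t17
  t13 = b.b.0 | (0 | 0) | a.0 has moves =a=> t19, =b=> t17
  t14 = b.b.0 | b.(0 | 0) | 0 has moves =b=> t18, =b=> t19
  t15 = 0 | (0 | 0) | a.a.0 has moves =a=> t20
  t16 = 0 | b.(0 | 0) | a.0 has moves =a=> t21, =b=> t20
  t17 = b.0 | (0 | 0) | a.0 has moves =a=> t22, =b=> t20
  t18 = b.0 | b.(0 | 0) | 0 has moves =b=> t21, =b=> t22
  t19 = b.b.0 | (0 | 0) | 0 has moves =b=> t22
  t20 = 0 | (0 | 0) | a.0 has moves =a=> t23
  t21 = 0 | b.(0 | 0) | 0 has moves =b=> t23
  t22 = b.0 | (0 | 0) | 0 has moves =b=> t23
  t23 = 0 | (0 | 0) | 0 has moves stopped
Coarsest stable partition (strong bisimilarity classes):
  B0 = {s0, t0}
  B1 = {s1, s2, t1, t2}
  B2 = {s6, s7, t6, t7}
  B3 = {s12, s13, t12, t13}
  B4 = {s16, s17, t16, t17}
  B5 = {s20, t20}
  B6 = {s23, t23}
  B7 = {s21, s22, t21, t22}
  B8 = {s18, s19, t18, t19}
  B9 = {s10, s11, t10, t11}
  B10 = {s15, t15}
  B11 = {s4, s5, t4, t5}
  B12 = {s9, t9}
  B13 = {s3, t3}
  B14 = {s8, t8}
  B15 = {s14, t14}
s0 ∈ B0, t0 ∈ B0 → same block

YES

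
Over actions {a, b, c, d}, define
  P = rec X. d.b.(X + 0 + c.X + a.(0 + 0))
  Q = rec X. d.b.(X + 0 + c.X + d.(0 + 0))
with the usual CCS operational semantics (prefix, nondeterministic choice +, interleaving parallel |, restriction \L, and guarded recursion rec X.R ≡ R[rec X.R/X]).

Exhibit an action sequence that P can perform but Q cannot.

dba

LTS(P): 4 reachable states
  p0 = rec X. d.b.(X + 0 + c.X + a.(0 + 0)) | -d-> p1
  p1 = b.((rec X. d.b.(X + 0 + c.X + a.(0 + 0))) + 0 + c.(rec X. d.b.(X + 0 + c.X + a.(0 + 0))) + a.(0 + 0)) | -b-> p2
  p2 = (rec X. d.b.(X + 0 + c.X + a.(0 + 0))) + 0 + c.(rec X. d.b.(X + 0 + c.X + a.(0 + 0))) + a.(0 + 0) | -a-> p3, -c-> p0, -d-> p1
  p3 = 0 + 0 | deadlocked
LTS(Q): 4 reachable states
  q0 = rec X. d.b.(X + 0 + c.X + d.(0 + 0)) | -d-> q1
  q1 = b.((rec X. d.b.(X + 0 + c.X + d.(0 + 0))) + 0 + c.(rec X. d.b.(X + 0 + c.X + d.(0 + 0))) + d.(0 + 0)) | -b-> q2
  q2 = (rec X. d.b.(X + 0 + c.X + d.(0 + 0))) + 0 + c.(rec X. d.b.(X + 0 + c.X + d.(0 + 0))) + d.(0 + 0) | -c-> q0, -d-> q1, -d-> q3
  q3 = 0 + 0 | deadlocked
Executing dba from P (initial set {p0}):
  step 1 (d): {p1}
  step 2 (b): {p2}
  step 3 (a): {p3}
  — P admits the full trace.
Executing dba from Q (initial set {q0}):
  step 1 (d): {q1}
  step 2 (b): {q2}
  step 3 (a): ∅  — Q cannot continue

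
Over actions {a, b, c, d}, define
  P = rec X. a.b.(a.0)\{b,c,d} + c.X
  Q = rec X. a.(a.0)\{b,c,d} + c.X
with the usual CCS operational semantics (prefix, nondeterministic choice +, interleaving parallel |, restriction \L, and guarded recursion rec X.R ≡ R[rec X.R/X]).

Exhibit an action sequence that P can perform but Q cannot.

LTS(P): 4 reachable states
  m0 = rec X. a.b.(a.0)\{b,c,d} + c.X has moves =a=> m1, =c=> m0
  m1 = b.(a.0)\{b,c,d} has moves =b=> m2
  m2 = (a.0)\{b,c,d} has moves =a=> m3
  m3 = 0\{b,c,d} has moves deadlocked
LTS(Q): 3 reachable states
  n0 = rec X. a.(a.0)\{b,c,d} + c.X has moves =a=> n1, =c=> n0
  n1 = (a.0)\{b,c,d} has moves =a=> n2
  n2 = 0\{b,c,d} has moves deadlocked
Run σ = ⟨ab⟩ on P: start {m0}
  step 1 (a): {m1}
  step 2 (b): {m2}
  P completes σ.
Run σ = ⟨ab⟩ on Q: start {n0}
  step 1 (a): {n1}
  step 2 (b): ∅ (Q stuck)

ab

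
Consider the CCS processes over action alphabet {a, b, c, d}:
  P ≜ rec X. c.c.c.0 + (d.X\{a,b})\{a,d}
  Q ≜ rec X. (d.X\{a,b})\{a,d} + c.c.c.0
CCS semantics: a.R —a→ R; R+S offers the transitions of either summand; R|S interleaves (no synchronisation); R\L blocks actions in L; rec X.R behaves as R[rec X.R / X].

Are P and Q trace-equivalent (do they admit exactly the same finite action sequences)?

Reachable graph of P (4 states):
  u0 = rec X. c.c.c.0 + (d.X\{a,b})\{a,d} | =c=> u1
  u1 = c.c.0 | =c=> u2
  u2 = c.0 | =c=> u3
  u3 = 0 | deadlocked
Reachable graph of Q (4 states):
  v0 = rec X. (d.X\{a,b})\{a,d} + c.c.c.0 | =c=> v1
  v1 = c.c.0 | =c=> v2
  v2 = c.0 | =c=> v3
  v3 = 0 | deadlocked
Partition-refinement fixed point:
  B0 = {u0, v0}
  B1 = {u1, v1}
  B2 = {u2, v2}
  B3 = {u3, v3}
u0 ∈ B0, v0 ∈ B0 → same block
Bisimilar ⇒ trace-equivalent.

trace-equivalent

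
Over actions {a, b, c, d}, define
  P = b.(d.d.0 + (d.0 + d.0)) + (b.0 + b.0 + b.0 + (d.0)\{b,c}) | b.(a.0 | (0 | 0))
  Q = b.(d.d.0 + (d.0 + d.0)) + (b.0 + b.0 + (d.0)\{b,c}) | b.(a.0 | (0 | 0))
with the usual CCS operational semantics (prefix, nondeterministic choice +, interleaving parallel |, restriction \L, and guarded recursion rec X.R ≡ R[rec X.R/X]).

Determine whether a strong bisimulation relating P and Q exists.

P ~ Q

LTS(P): 12 reachable states
  p0 = b.(d.d.0 + (d.0 + d.0)) + (b.0 + b.0 + b.0 + (d.0)\{b,c}) | b.(a.0 | (0 | 0)) has moves =b=> p1, =b=> p2, =b=> p3, =d=> p4
  p1 = (b.0 + b.0 + b.0 + (d.0)\{b,c}) | (a.0 | (0 | 0)) has moves =a=> p5, =b=> p6, =d=> p7
  p2 = 0 | b.(a.0 | (0 | 0)) has moves =b=> p6
  p3 = d.d.0 + (d.0 + d.0) has moves =d=> p8, =d=> p9
  p4 = 0\{b,c} | b.(a.0 | (0 | 0)) has moves =b=> p7
  p5 = (b.0 + b.0 + b.0 + (d.0)\{b,c}) | (0 | (0 | 0)) has moves =b=> p10, =d=> p11
  p6 = 0 | (a.0 | (0 | 0)) has moves =a=> p10
  p7 = 0\{b,c} | (a.0 | (0 | 0)) has moves =a=> p11
  p8 = 0 has moves ·
  p9 = d.0 has moves =d=> p8
  p10 = 0 | (0 | (0 | 0)) has moves ·
  p11 = 0\{b,c} | (0 | (0 | 0)) has moves ·
LTS(Q): 12 reachable states
  q0 = b.(d.d.0 + (d.0 + d.0)) + (b.0 + b.0 + (d.0)\{b,c}) | b.(a.0 | (0 | 0)) has moves =b=> q1, =b=> q2, =b=> q3, =d=> q4
  q1 = (b.0 + b.0 + (d.0)\{b,c}) | (a.0 | (0 | 0)) has moves =a=> q5, =b=> q6, =d=> q7
  q2 = 0 | b.(a.0 | (0 | 0)) has moves =b=> q6
  q3 = d.d.0 + (d.0 + d.0) has moves =d=> q8, =d=> q9
  q4 = 0\{b,c} | b.(a.0 | (0 | 0)) has moves =b=> q7
  q5 = (b.0 + b.0 + (d.0)\{b,c}) | (0 | (0 | 0)) has moves =b=> q10, =d=> q11
  q6 = 0 | (a.0 | (0 | 0)) has moves =a=> q10
  q7 = 0\{b,c} | (a.0 | (0 | 0)) has moves =a=> q11
  q8 = 0 has moves ·
  q9 = d.0 has moves =d=> q8
  q10 = 0 | (0 | (0 | 0)) has moves ·
  q11 = 0\{b,c} | (0 | (0 | 0)) has moves ·
Coarsest stable partition (strong bisimilarity classes):
  B0 = {p0, q0}
  B1 = {p2, p4, q2, q4}
  B2 = {p6, p7, q6, q7}
  B3 = {p10, p11, p8, q10, q11, q8}
  B4 = {p3, q3}
  B5 = {p9, q9}
  B6 = {p1, q1}
  B7 = {p5, q5}
p0 ∈ B0, q0 ∈ B0 → same block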